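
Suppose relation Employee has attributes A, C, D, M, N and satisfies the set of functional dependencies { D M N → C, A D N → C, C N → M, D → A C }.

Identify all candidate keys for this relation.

{D, N}

Attributes D, N never appear on any right-hand side, so every candidate key must contain {D, N}.
{D, N}⁺ = {A, C, D, M, N}, which is all of the schema, so {D, N} is the only candidate key.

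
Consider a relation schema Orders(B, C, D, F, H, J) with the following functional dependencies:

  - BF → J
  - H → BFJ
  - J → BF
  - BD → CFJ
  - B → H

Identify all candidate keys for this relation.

{B, D}⁺: BD→CFJ adds C, F, J; B→H adds H → {B, C, D, F, H, J}. Minimal: {D}⁺ = {D}; {B}⁺ = {B, F, H, J} — none reach the full schema.
{D, H}⁺: H→BFJ adds B, F, J; BD→CFJ adds C → {B, C, D, F, H, J}. Minimal: {H}⁺ = {B, F, H, J}; {D}⁺ = {D} — none reach the full schema.
{D, J}⁺: J→BF adds B, F; BD→CFJ adds C; B→H adds H → {B, C, D, F, H, J}. Minimal: {J}⁺ = {B, F, H, J}; {D}⁺ = {D} — none reach the full schema.
Any other superkey contains one of these as a subset, so there are no further candidate keys.

{B, D}; {D, H}; {D, J}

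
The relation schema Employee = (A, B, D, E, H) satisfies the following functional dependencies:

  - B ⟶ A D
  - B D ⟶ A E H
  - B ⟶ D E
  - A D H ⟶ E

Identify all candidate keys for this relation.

{B}

{B}⁺: B→AD adds A, D; BD→AEH adds E, H → {A, B, D, E, H}.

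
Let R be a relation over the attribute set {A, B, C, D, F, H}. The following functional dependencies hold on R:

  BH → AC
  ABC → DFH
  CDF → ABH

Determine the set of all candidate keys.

{B, H}⁺: BH→AC adds A, C; ABC→DFH adds D, F → {A, B, C, D, F, H}. Minimal: {H}⁺ = {H}; {B}⁺ = {B} — none reach the full schema.
{A, B, C}⁺: ABC→DFH adds D, F, H → {A, B, C, D, F, H}. Minimal: {B, C}⁺ = {B, C}; {A, C}⁺ = {A, C}; {A, B}⁺ = {A, B} — none reach the full schema.
{C, D, F}⁺: CDF→ABH adds A, B, H → {A, B, C, D, F, H}. Minimal: {D, F}⁺ = {D, F}; {C, F}⁺ = {C, F}; {C, D}⁺ = {C, D} — none reach the full schema.
Any other superkey contains one of these as a subset, so there are no further candidate keys.

{B, H}, {A, B, C}, {C, D, F}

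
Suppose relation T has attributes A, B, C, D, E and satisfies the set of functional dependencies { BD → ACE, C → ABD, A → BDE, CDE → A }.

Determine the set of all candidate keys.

(A), (C), (B, D)

{A}⁺: A→BDE adds B, D, E; BD→ACE adds C → {A, B, C, D, E}.
{C}⁺: C→ABD adds A, B, D; A→BDE adds E → {A, B, C, D, E}.
{B, D}⁺: BD→ACE adds A, C, E → {A, B, C, D, E}. Minimal: {D}⁺ = {D}; {B}⁺ = {B} — none reach the full schema.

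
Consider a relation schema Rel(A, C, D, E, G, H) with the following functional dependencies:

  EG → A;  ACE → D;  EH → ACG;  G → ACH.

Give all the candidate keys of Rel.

Attribute E never appears on the right-hand side of any dependency, so E must belong to every candidate key.
{E}⁺ = {E}, which is not all of the schema, so we must add further attributes.
{E, G}⁺: EG→A adds A; G→ACH adds C, H; ACE→D adds D → {A, C, D, E, G, H}.
{E, H}⁺: EH→ACG adds A, C, G; ACE→D adds D → {A, C, D, E, G, H}.

EG; EH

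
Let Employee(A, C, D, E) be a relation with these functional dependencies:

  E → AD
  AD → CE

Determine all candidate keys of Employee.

{E}⁺: E→AD adds A, D; AD→CE adds C → {A, C, D, E}.
{A, D}⁺: AD→CE adds C, E → {A, C, D, E}. Minimal: {D}⁺ = {D}; {A}⁺ = {A} — none reach the full schema.

(E), (A, D)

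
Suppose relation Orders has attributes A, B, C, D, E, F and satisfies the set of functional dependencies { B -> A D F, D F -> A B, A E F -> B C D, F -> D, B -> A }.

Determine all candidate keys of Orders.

BE, EF

Attribute E never appears on the right-hand side of any dependency, so E must belong to every candidate key.
{E}⁺ = {E}, which is not all of the schema, so we must add further attributes.
{B, E}⁺: B→ADF adds A, D, F; AEF→BCD adds C → {A, B, C, D, E, F}. Minimal: {E}⁺ = {E}; {B}⁺ = {A, B, D, F} — none reach the full schema.
{E, F}⁺: F→D adds D; DF→AB adds A, B; AEF→BCD adds C → {A, B, C, D, E, F}. Minimal: {F}⁺ = {A, B, D, F}; {E}⁺ = {E} — none reach the full schema.
Any other superkey contains one of these as a subset, so there are no further candidate keys.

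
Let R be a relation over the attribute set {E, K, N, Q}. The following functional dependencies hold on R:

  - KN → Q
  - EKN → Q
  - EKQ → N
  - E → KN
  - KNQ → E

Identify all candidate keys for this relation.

{E}⁺: E→KN adds K, N; KN→Q adds Q → {E, K, N, Q}.
{K, N}⁺: KN→Q adds Q; KNQ→E adds E → {E, K, N, Q}. Minimal: {N}⁺ = {N}; {K}⁺ = {K} — none reach the full schema.

(E), (K, N)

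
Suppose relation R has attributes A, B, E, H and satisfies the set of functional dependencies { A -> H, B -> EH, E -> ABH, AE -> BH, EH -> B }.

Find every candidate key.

{B}⁺: B→EH adds E, H; E→ABH adds A → {A, B, E, H}.
{E}⁺: E→ABH adds A, B, H → {A, B, E, H}.
Any other superkey contains one of these as a subset, so there are no further candidate keys.

B, E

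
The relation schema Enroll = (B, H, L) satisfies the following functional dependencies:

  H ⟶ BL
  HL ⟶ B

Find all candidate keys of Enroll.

Attribute H never appears on the right-hand side of any dependency, so H must belong to every candidate key.
{H}⁺ = {B, H, L}, which is all of the schema, so {H} is the only candidate key.

{H}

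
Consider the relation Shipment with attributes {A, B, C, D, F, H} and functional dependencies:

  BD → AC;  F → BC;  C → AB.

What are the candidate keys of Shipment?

{D, F, H}

Attributes D, F, H never appear on any right-hand side, so every candidate key must contain {D, F, H}.
{D, F, H}⁺ = {A, B, C, D, F, H}, which is all of the schema, so {D, F, H} is the only candidate key.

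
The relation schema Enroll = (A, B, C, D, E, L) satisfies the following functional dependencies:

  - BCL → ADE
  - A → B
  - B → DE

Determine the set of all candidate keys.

Attributes C, L never appear on any right-hand side, so every candidate key must contain {C, L}.
{C, L}⁺ = {C, L}, which is not all of the schema, so we must add further attributes.
{A, C, L}⁺: A→B adds B; B→DE adds D, E → {A, B, C, D, E, L}. Minimal: {C, L}⁺ = {C, L}; {A, L}⁺ = {A, B, D, E, L}; {A, C}⁺ = {A, B, C, D, E} — none reach the full schema.
{B, C, L}⁺: BCL→ADE adds A, D, E → {A, B, C, D, E, L}. Minimal: {C, L}⁺ = {C, L}; {B, L}⁺ = {B, D, E, L}; {B, C}⁺ = {B, C, D, E} — none reach the full schema.
Any other superkey contains one of these as a subset, so there are no further candidate keys.

{A, C, L}, {B, C, L}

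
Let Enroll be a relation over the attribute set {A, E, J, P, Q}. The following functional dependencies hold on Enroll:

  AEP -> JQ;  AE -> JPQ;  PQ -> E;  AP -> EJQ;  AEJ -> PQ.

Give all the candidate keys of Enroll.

{A, E}⁺: AE→JPQ adds J, P, Q → {A, E, J, P, Q}. Minimal: {E}⁺ = {E}; {A}⁺ = {A} — none reach the full schema.
{A, P}⁺: AP→EJQ adds E, J, Q → {A, E, J, P, Q}. Minimal: {P}⁺ = {P}; {A}⁺ = {A} — none reach the full schema.

{A, E}, {A, P}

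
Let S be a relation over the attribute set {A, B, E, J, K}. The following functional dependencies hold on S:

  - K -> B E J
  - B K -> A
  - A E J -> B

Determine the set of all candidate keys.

Attribute K never appears on the right-hand side of any dependency, so K must belong to every candidate key.
{K}⁺ = {A, B, E, J, K}, which is all of the schema, so {K} is the only candidate key.

{K}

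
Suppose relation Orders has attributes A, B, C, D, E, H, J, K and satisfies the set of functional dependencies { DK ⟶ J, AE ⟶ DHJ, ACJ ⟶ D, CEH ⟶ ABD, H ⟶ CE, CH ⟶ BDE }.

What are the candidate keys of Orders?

HK; AEK

Attribute K never appears on the right-hand side of any dependency, so K must belong to every candidate key.
{K}⁺ = {K}, which is not all of the schema, so we must add further attributes.
{H, K}⁺: H→CE adds C, E; CH→BDE adds B, D; DK→J adds J; CEH→ABD adds A → {A, B, C, D, E, H, J, K}. Minimal: {K}⁺ = {K}; {H}⁺ = {A, B, C, D, E, H, J} — none reach the full schema.
{A, E, K}⁺: AE→DHJ adds D, H, J; H→CE adds C; CH→BDE adds B → {A, B, C, D, E, H, J, K}. Minimal: {E, K}⁺ = {E, K}; {A, K}⁺ = {A, K}; {A, E}⁺ = {A, B, C, D, E, H, J} — none reach the full schema.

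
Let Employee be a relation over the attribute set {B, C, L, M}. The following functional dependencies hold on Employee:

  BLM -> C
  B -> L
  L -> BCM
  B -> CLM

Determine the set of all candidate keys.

{B}⁺: B→L adds L; L→BCM adds C, M → {B, C, L, M}.
{L}⁺: L→BCM adds B, C, M → {B, C, L, M}.

{B}, {L}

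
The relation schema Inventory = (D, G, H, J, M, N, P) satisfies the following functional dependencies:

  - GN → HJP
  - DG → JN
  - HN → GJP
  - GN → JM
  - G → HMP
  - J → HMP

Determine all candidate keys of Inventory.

{D, G}, {D, H, N}, {D, J, N}

{D, G}⁺: DG→JN adds J, N; GN→JM adds M; G→HMP adds H, P → {D, G, H, J, M, N, P}. Minimal: {G}⁺ = {G, H, M, P}; {D}⁺ = {D} — none reach the full schema.
{D, H, N}⁺: HN→GJP adds G, J, P; GN→JM adds M → {D, G, H, J, M, N, P}. Minimal: {H, N}⁺ = {G, H, J, M, N, P}; {D, N}⁺ = {D, N}; {D, H}⁺ = {D, H} — none reach the full schema.
{D, J, N}⁺: J→HMP adds H, M, P; HN→GJP adds G → {D, G, H, J, M, N, P}. Minimal: {J, N}⁺ = {G, H, J, M, N, P}; {D, N}⁺ = {D, N}; {D, J}⁺ = {D, H, J, M, P} — none reach the full schema.
Any other superkey contains one of these as a subset, so there are no further candidate keys.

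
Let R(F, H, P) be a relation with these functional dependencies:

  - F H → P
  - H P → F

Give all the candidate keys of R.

(F, H), (H, P)

Attribute H never appears on the right-hand side of any dependency, so H must belong to every candidate key.
{H}⁺ = {H}, which is not all of the schema, so we must add further attributes.
{F, H}⁺: FH→P adds P → {F, H, P}. Minimal: {H}⁺ = {H}; {F}⁺ = {F} — none reach the full schema.
{H, P}⁺: HP→F adds F → {F, H, P}. Minimal: {P}⁺ = {P}; {H}⁺ = {H} — none reach the full schema.
Any other superkey contains one of these as a subset, so there are no further candidate keys.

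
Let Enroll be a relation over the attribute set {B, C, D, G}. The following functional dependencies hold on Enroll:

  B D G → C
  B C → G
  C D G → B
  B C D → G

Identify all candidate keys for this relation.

(B, C, D), (B, D, G), (C, D, G)

Attribute D never appears on the right-hand side of any dependency, so D must belong to every candidate key.
{D}⁺ = {D}, which is not all of the schema, so we must add further attributes.
{B, C, D}⁺: BC→G adds G → {B, C, D, G}.
{B, D, G}⁺: BDG→C adds C → {B, C, D, G}.
{C, D, G}⁺: CDG→B adds B → {B, C, D, G}.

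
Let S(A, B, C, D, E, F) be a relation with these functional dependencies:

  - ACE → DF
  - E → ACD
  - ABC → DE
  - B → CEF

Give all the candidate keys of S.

{B}

Attribute B never appears on the right-hand side of any dependency, so B must belong to every candidate key.
{B}⁺ = {A, B, C, D, E, F}, which is all of the schema, so {B} is the only candidate key.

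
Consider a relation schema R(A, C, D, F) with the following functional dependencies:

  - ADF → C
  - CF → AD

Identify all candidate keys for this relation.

{C, F}, {A, D, F}

Attribute F never appears on the right-hand side of any dependency, so F must belong to every candidate key.
{F}⁺ = {F}, which is not all of the schema, so we must add further attributes.
{C, F}⁺: CF→AD adds A, D → {A, C, D, F}.
{A, D, F}⁺: ADF→C adds C → {A, C, D, F}.
Any other superkey contains one of these as a subset, so there are no further candidate keys.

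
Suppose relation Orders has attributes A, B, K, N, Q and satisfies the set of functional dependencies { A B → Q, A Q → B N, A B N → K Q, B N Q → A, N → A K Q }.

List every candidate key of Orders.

{N}⁺: N→AKQ adds A, K, Q; AQ→BN adds B → {A, B, K, N, Q}.
{A, B}⁺: AB→Q adds Q; AQ→BN adds N; ABN→KQ adds K → {A, B, K, N, Q}. Minimal: {B}⁺ = {B}; {A}⁺ = {A} — none reach the full schema.
{A, Q}⁺: AQ→BN adds B, N; ABN→KQ adds K → {A, B, K, N, Q}. Minimal: {Q}⁺ = {Q}; {A}⁺ = {A} — none reach the full schema.
Any other superkey contains one of these as a subset, so there are no further candidate keys.

{N}, {A, B}, {A, Q}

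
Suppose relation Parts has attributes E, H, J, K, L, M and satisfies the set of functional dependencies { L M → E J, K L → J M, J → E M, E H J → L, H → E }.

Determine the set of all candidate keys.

{H, J, K}; {H, K, L}

{H, J, K}⁺: J→EM adds E, M; EHJ→L adds L → {E, H, J, K, L, M}. Minimal: {J, K}⁺ = {E, J, K, M}; {H, K}⁺ = {E, H, K}; {H, J}⁺ = {E, H, J, L, M} — none reach the full schema.
{H, K, L}⁺: KL→JM adds J, M; J→EM adds E → {E, H, J, K, L, M}. Minimal: {K, L}⁺ = {E, J, K, L, M}; {H, L}⁺ = {E, H, L}; {H, K}⁺ = {E, H, K} — none reach the full schema.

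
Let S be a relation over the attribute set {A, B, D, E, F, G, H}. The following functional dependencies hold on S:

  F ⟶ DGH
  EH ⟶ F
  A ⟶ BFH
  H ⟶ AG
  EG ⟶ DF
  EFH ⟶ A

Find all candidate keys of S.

(A, E); (E, F); (E, G); (E, H)

{A, E}⁺: A→BFH adds B, F, H; H→AG adds G; EG→DF adds D → {A, B, D, E, F, G, H}.
{E, F}⁺: F→DGH adds D, G, H; H→AG adds A; A→BFH adds B → {A, B, D, E, F, G, H}.
{E, G}⁺: EG→DF adds D, F; F→DGH adds H; H→AG adds A; A→BFH adds B → {A, B, D, E, F, G, H}.
{E, H}⁺: EH→F adds F; H→AG adds A, G; EG→DF adds D; A→BFH adds B → {A, B, D, E, F, G, H}.
Any other superkey contains one of these as a subset, so there are no further candidate keys.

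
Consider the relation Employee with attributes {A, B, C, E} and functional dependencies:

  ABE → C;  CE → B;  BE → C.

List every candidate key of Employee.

Attributes A, E never appear on any right-hand side, so every candidate key must contain {A, E}.
{A, E}⁺ = {A, E}, which is not all of the schema, so we must add further attributes.
{A, B, E}⁺: ABE→C adds C → {A, B, C, E}. Minimal: {B, E}⁺ = {B, C, E}; {A, E}⁺ = {A, E}; {A, B}⁺ = {A, B} — none reach the full schema.
{A, C, E}⁺: CE→B adds B → {A, B, C, E}. Minimal: {C, E}⁺ = {B, C, E}; {A, E}⁺ = {A, E}; {A, C}⁺ = {A, C} — none reach the full schema.
Any other superkey contains one of these as a subset, so there are no further candidate keys.

ABE; ACE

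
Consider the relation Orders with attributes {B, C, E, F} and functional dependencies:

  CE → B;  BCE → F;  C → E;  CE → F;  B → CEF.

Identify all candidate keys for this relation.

{B}, {C}

{B}⁺: B→CEF adds C, E, F → {B, C, E, F}.
{C}⁺: C→E adds E; CE→F adds F; CE→B adds B → {B, C, E, F}.
Any other superkey contains one of these as a subset, so there are no further candidate keys.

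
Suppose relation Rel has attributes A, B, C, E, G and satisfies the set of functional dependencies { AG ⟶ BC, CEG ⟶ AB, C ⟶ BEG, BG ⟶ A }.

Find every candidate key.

{C}, {A, G}, {B, G}

{C}⁺: C→BEG adds B, E, G; BG→A adds A → {A, B, C, E, G}.
{A, G}⁺: AG→BC adds B, C; C→BEG adds E → {A, B, C, E, G}. Minimal: {G}⁺ = {G}; {A}⁺ = {A} — none reach the full schema.
{B, G}⁺: BG→A adds A; AG→BC adds C; C→BEG adds E → {A, B, C, E, G}. Minimal: {G}⁺ = {G}; {B}⁺ = {B} — none reach the full schema.
Any other superkey contains one of these as a subset, so there are no further candidate keys.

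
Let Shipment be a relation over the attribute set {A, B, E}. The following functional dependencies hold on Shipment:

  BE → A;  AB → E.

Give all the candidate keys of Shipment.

Attribute B never appears on the right-hand side of any dependency, so B must belong to every candidate key.
{B}⁺ = {B}, which is not all of the schema, so we must add further attributes.
{A, B}⁺: AB→E adds E → {A, B, E}. Minimal: {B}⁺ = {B}; {A}⁺ = {A} — none reach the full schema.
{B, E}⁺: BE→A adds A → {A, B, E}. Minimal: {E}⁺ = {E}; {B}⁺ = {B} — none reach the full schema.

{A, B}; {B, E}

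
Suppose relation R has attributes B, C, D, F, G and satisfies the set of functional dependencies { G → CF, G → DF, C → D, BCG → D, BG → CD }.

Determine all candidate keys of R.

{B, G}

Attributes B, G never appear on any right-hand side, so every candidate key must contain {B, G}.
{B, G}⁺ = {B, C, D, F, G}, which is all of the schema, so {B, G} is the only candidate key.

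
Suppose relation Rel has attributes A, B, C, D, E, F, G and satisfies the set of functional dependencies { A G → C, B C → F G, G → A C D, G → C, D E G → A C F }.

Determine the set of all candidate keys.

BCE, BEG

Attributes B, E never appear on any right-hand side, so every candidate key must contain {B, E}.
{B, E}⁺ = {B, E}, which is not all of the schema, so we must add further attributes.
{B, C, E}⁺: BC→FG adds F, G; G→ACD adds A, D → {A, B, C, D, E, F, G}.
{B, E, G}⁺: G→ACD adds A, C, D; DEG→ACF adds F → {A, B, C, D, E, F, G}.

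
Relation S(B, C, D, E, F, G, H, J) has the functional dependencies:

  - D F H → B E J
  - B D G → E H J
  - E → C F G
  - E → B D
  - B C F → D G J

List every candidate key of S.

{E}⁺: E→CFG adds C, F, G; E→BD adds B, D; BCF→DGJ adds J; BDG→EHJ adds H → {B, C, D, E, F, G, H, J}.
{B, C, F}⁺: BCF→DGJ adds D, G, J; BDG→EHJ adds E, H → {B, C, D, E, F, G, H, J}. Minimal: {C, F}⁺ = {C, F}; {B, F}⁺ = {B, F}; {B, C}⁺ = {B, C} — none reach the full schema.
{B, D, G}⁺: BDG→EHJ adds E, H, J; E→CFG adds C, F → {B, C, D, E, F, G, H, J}. Minimal: {D, G}⁺ = {D, G}; {B, G}⁺ = {B, G}; {B, D}⁺ = {B, D} — none reach the full schema.
{D, F, H}⁺: DFH→BEJ adds B, E, J; E→CFG adds C, G → {B, C, D, E, F, G, H, J}. Minimal: {F, H}⁺ = {F, H}; {D, H}⁺ = {D, H}; {D, F}⁺ = {D, F} — none reach the full schema.

E, BCF, BDG, DFH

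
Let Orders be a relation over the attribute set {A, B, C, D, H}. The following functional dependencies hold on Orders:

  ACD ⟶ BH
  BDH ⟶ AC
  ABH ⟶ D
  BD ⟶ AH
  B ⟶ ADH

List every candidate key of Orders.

{B}⁺: B→ADH adds A, D, H; BDH→AC adds C → {A, B, C, D, H}.
{A, C, D}⁺: ACD→BH adds B, H → {A, B, C, D, H}. Minimal: {C, D}⁺ = {C, D}; {A, D}⁺ = {A, D}; {A, C}⁺ = {A, C} — none reach the full schema.
Any other superkey contains one of these as a subset, so there are no further candidate keys.

{B}, {A, C, D}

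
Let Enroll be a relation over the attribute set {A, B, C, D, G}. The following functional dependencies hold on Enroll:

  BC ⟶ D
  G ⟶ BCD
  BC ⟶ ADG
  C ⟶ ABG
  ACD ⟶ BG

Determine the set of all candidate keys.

{C}⁺: C→ABG adds A, B, G; BC→D adds D → {A, B, C, D, G}.
{G}⁺: G→BCD adds B, C, D; BC→ADG adds A → {A, B, C, D, G}.
Any other superkey contains one of these as a subset, so there are no further candidate keys.

C, G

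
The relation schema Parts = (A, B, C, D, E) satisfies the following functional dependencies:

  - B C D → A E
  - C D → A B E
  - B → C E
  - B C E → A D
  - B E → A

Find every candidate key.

{B}⁺: B→CE adds C, E; BCE→AD adds A, D → {A, B, C, D, E}.
{C, D}⁺: CD→ABE adds A, B, E → {A, B, C, D, E}. Minimal: {D}⁺ = {D}; {C}⁺ = {C} — none reach the full schema.

{B}; {C, D}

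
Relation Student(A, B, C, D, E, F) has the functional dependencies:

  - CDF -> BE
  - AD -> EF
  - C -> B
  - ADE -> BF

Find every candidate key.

Attributes A, C, D never appear on any right-hand side, so every candidate key must contain {A, C, D}.
{A, C, D}⁺ = {A, B, C, D, E, F}, which is all of the schema, so {A, C, D} is the only candidate key.

{A, C, D}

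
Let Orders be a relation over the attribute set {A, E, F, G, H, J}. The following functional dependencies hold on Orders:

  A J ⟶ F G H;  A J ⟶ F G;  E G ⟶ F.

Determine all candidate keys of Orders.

{A, E, J}

{A, E, J}⁺: AJ→FGH adds F, G, H → {A, E, F, G, H, J}.
No other minimal superkey exists.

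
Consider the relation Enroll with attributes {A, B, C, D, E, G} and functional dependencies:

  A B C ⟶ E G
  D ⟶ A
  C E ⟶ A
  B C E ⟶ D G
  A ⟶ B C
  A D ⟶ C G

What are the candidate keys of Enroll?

{A}⁺: A→BC adds B, C; ABC→EG adds E, G; BCE→DG adds D → {A, B, C, D, E, G}.
{D}⁺: D→A adds A; A→BC adds B, C; AD→CG adds G; ABC→EG adds E → {A, B, C, D, E, G}.
{C, E}⁺: CE→A adds A; A→BC adds B; ABC→EG adds G; BCE→DG adds D → {A, B, C, D, E, G}. Minimal: {E}⁺ = {E}; {C}⁺ = {C} — none reach the full schema.

{A}; {D}; {C, E}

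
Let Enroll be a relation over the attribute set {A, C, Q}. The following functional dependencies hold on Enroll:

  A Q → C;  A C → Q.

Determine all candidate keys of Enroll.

Attribute A never appears on the right-hand side of any dependency, so A must belong to every candidate key.
{A}⁺ = {A}, which is not all of the schema, so we must add further attributes.
{A, C}⁺: AC→Q adds Q → {A, C, Q}.
{A, Q}⁺: AQ→C adds C → {A, C, Q}.
Any other superkey contains one of these as a subset, so there are no further candidate keys.

(A, C); (A, Q)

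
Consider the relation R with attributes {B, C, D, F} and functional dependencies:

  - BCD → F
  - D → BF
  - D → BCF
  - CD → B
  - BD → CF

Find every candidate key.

{D}⁺: D→BF adds B, F; D→BCF adds C → {B, C, D, F}.

(D)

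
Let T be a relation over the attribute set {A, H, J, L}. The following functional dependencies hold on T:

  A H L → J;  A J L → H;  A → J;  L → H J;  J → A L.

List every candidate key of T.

{A}⁺: A→J adds J; J→AL adds L; AJL→H adds H → {A, H, J, L}.
{J}⁺: J→AL adds A, L; AJL→H adds H → {A, H, J, L}.
{L}⁺: L→HJ adds H, J; J→AL adds A → {A, H, J, L}.

{A}, {J}, {L}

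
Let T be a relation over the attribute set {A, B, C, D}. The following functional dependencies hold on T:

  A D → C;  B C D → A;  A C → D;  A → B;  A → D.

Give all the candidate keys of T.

{A}⁺: A→B adds B; A→D adds D; AD→C adds C → {A, B, C, D}.
{B, C, D}⁺: BCD→A adds A → {A, B, C, D}. Minimal: {C, D}⁺ = {C, D}; {B, D}⁺ = {B, D}; {B, C}⁺ = {B, C} — none reach the full schema.
Any other superkey contains one of these as a subset, so there are no further candidate keys.

A; BCD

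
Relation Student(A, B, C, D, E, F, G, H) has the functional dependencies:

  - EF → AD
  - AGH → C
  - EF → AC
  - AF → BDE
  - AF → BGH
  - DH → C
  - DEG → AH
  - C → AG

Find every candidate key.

{A, F}; {C, F}; {E, F}; {D, F, H}

{A, F}⁺: AF→BDE adds B, D, E; AF→BGH adds G, H; DH→C adds C → {A, B, C, D, E, F, G, H}. Minimal: {F}⁺ = {F}; {A}⁺ = {A} — none reach the full schema.
{C, F}⁺: C→AG adds A, G; AF→BDE adds B, D, E; AF→BGH adds H → {A, B, C, D, E, F, G, H}. Minimal: {F}⁺ = {F}; {C}⁺ = {A, C, G} — none reach the full schema.
{E, F}⁺: EF→AD adds A, D; EF→AC adds C; AF→BDE adds B; AF→BGH adds G, H → {A, B, C, D, E, F, G, H}. Minimal: {F}⁺ = {F}; {E}⁺ = {E} — none reach the full schema.
{D, F, H}⁺: DH→C adds C; C→AG adds A, G; AF→BDE adds B, E → {A, B, C, D, E, F, G, H}. Minimal: {F, H}⁺ = {F, H}; {D, H}⁺ = {A, C, D, G, H}; {D, F}⁺ = {D, F} — none reach the full schema.
Any other superkey contains one of these as a subset, so there are no further candidate keys.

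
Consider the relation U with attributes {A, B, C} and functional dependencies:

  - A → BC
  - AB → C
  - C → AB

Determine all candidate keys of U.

{A}⁺: A→BC adds B, C → {A, B, C}.
{C}⁺: C→AB adds A, B → {A, B, C}.
Any other superkey contains one of these as a subset, so there are no further candidate keys.

A; C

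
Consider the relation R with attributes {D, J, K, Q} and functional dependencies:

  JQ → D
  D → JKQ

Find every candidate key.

D; JQ

{D}⁺: D→JKQ adds J, K, Q → {D, J, K, Q}.
{J, Q}⁺: JQ→D adds D; D→JKQ adds K → {D, J, K, Q}. Minimal: {Q}⁺ = {Q}; {J}⁺ = {J} — none reach the full schema.
Any other superkey contains one of these as a subset, so there are no further candidate keys.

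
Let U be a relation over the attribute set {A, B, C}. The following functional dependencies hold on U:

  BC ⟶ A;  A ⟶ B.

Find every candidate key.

{A, C}; {B, C}

Attribute C never appears on the right-hand side of any dependency, so C must belong to every candidate key.
{C}⁺ = {C}, which is not all of the schema, so we must add further attributes.
{A, C}⁺: A→B adds B → {A, B, C}.
{B, C}⁺: BC→A adds A → {A, B, C}.
Any other superkey contains one of these as a subset, so there are no further candidate keys.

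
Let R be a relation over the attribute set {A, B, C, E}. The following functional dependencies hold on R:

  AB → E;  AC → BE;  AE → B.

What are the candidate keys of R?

{A, C}

Attributes A, C never appear on any right-hand side, so every candidate key must contain {A, C}.
{A, C}⁺ = {A, B, C, E}, which is all of the schema, so {A, C} is the only candidate key.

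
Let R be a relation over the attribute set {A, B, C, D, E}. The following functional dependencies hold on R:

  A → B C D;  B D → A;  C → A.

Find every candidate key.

AE, CE, BDE

Attribute E never appears on the right-hand side of any dependency, so E must belong to every candidate key.
{E}⁺ = {E}, which is not all of the schema, so we must add further attributes.
{A, E}⁺: A→BCD adds B, C, D → {A, B, C, D, E}.
{C, E}⁺: C→A adds A; A→BCD adds B, D → {A, B, C, D, E}.
{B, D, E}⁺: BD→A adds A; A→BCD adds C → {A, B, C, D, E}.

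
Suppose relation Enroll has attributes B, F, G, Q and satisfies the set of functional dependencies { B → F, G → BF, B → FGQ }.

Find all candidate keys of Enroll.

{B}⁺: B→F adds F; B→FGQ adds G, Q → {B, F, G, Q}.
{G}⁺: G→BF adds B, F; B→FGQ adds Q → {B, F, G, Q}.
Any other superkey contains one of these as a subset, so there are no further candidate keys.

{B}; {G}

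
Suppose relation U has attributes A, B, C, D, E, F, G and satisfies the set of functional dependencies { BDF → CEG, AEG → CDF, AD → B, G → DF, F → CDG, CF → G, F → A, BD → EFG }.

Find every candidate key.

{F}⁺: F→CDG adds C, D, G; F→A adds A; AD→B adds B; BD→EFG adds E → {A, B, C, D, E, F, G}.
{G}⁺: G→DF adds D, F; F→CDG adds C; F→A adds A; AD→B adds B; BD→EFG adds E → {A, B, C, D, E, F, G}.
{A, D}⁺: AD→B adds B; BD→EFG adds E, F, G; BDF→CEG adds C → {A, B, C, D, E, F, G}.
{B, D}⁺: BD→EFG adds E, F, G; BDF→CEG adds C; F→A adds A → {A, B, C, D, E, F, G}.

F, G, AD, BD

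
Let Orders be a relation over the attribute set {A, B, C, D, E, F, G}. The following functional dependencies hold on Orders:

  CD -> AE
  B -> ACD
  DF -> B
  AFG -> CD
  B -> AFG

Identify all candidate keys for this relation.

{B}; {D, F}; {A, F, G}

{B}⁺: B→ACD adds A, C, D; B→AFG adds F, G; CD→AE adds E → {A, B, C, D, E, F, G}.
{D, F}⁺: DF→B adds B; B→AFG adds A, G; B→ACD adds C; CD→AE adds E → {A, B, C, D, E, F, G}.
{A, F, G}⁺: AFG→CD adds C, D; CD→AE adds E; DF→B adds B → {A, B, C, D, E, F, G}.
Any other superkey contains one of these as a subset, so there are no further candidate keys.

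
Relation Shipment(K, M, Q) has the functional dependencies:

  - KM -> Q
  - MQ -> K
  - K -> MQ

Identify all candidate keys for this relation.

{K}, {M, Q}

{K}⁺: K→MQ adds M, Q → {K, M, Q}.
{M, Q}⁺: MQ→K adds K → {K, M, Q}. Minimal: {Q}⁺ = {Q}; {M}⁺ = {M} — none reach the full schema.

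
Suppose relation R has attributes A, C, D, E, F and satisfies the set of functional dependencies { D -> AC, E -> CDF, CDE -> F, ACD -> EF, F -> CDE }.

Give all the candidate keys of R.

{D}; {E}; {F}

{D}⁺: D→AC adds A, C; ACD→EF adds E, F → {A, C, D, E, F}.
{E}⁺: E→CDF adds C, D, F; D→AC adds A → {A, C, D, E, F}.
{F}⁺: F→CDE adds C, D, E; D→AC adds A → {A, C, D, E, F}.
Any other superkey contains one of these as a subset, so there are no further candidate keys.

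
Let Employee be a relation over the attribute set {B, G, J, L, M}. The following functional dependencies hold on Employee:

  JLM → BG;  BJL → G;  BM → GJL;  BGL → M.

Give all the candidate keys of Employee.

{B, M}⁺: BM→GJL adds G, J, L → {B, G, J, L, M}.
{B, G, L}⁺: BGL→M adds M; BM→GJL adds J → {B, G, J, L, M}.
{B, J, L}⁺: BJL→G adds G; BGL→M adds M → {B, G, J, L, M}.
{J, L, M}⁺: JLM→BG adds B, G → {B, G, J, L, M}.
Any other superkey contains one of these as a subset, so there are no further candidate keys.

BM, BGL, BJL, JLM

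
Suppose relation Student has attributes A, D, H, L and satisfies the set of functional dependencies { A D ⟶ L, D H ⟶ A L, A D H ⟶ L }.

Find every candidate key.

{D, H}

Attributes D, H never appear on any right-hand side, so every candidate key must contain {D, H}.
{D, H}⁺ = {A, D, H, L}, which is all of the schema, so {D, H} is the only candidate key.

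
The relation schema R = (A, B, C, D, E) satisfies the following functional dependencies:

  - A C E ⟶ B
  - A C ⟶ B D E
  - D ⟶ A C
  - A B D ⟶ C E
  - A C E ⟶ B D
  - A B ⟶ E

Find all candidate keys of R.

{D}, {A, C}

{D}⁺: D→AC adds A, C; AC→BDE adds B, E → {A, B, C, D, E}.
{A, C}⁺: AC→BDE adds B, D, E → {A, B, C, D, E}.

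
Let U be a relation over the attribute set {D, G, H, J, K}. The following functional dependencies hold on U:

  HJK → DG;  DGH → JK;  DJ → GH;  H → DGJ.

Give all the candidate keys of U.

{H}, {D, J}

{H}⁺: H→DGJ adds D, G, J; DGH→JK adds K → {D, G, H, J, K}.
{D, J}⁺: DJ→GH adds G, H; DGH→JK adds K → {D, G, H, J, K}.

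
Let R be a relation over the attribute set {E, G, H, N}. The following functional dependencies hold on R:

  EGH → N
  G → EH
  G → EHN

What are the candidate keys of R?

Attribute G never appears on the right-hand side of any dependency, so G must belong to every candidate key.
{G}⁺ = {E, G, H, N}, which is all of the schema, so {G} is the only candidate key.

(G)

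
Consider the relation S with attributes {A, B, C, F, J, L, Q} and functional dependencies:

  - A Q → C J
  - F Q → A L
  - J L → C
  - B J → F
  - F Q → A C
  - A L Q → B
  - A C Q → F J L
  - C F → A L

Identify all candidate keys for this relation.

{A, Q}⁺: AQ→CJ adds C, J; ACQ→FJL adds F, L; ALQ→B adds B → {A, B, C, F, J, L, Q}.
{F, Q}⁺: FQ→AL adds A, L; FQ→AC adds C; ALQ→B adds B; ACQ→FJL adds J → {A, B, C, F, J, L, Q}.
{B, J, Q}⁺: BJ→F adds F; FQ→AC adds A, C; ACQ→FJL adds L → {A, B, C, F, J, L, Q}.

(A, Q); (F, Q); (B, J, Q)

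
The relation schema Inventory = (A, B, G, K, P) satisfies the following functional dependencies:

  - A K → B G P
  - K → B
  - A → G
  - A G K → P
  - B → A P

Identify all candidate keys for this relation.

{K}

Attribute K never appears on the right-hand side of any dependency, so K must belong to every candidate key.
{K}⁺ = {A, B, G, K, P}, which is all of the schema, so {K} is the only candidate key.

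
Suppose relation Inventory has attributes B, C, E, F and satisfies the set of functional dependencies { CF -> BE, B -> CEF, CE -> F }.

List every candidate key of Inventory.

{B}, {C, E}, {C, F}

{B}⁺: B→CEF adds C, E, F → {B, C, E, F}.
{C, E}⁺: CE→F adds F; CF→BE adds B → {B, C, E, F}. Minimal: {E}⁺ = {E}; {C}⁺ = {C} — none reach the full schema.
{C, F}⁺: CF→BE adds B, E → {B, C, E, F}. Minimal: {F}⁺ = {F}; {C}⁺ = {C} — none reach the full schema.
Any other superkey contains one of these as a subset, so there are no further candidate keys.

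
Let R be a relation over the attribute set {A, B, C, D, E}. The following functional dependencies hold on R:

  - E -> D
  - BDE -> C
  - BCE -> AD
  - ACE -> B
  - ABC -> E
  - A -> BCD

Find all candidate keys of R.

{A}⁺: A→BCD adds B, C, D; ABC→E adds E → {A, B, C, D, E}.
{B, E}⁺: E→D adds D; BDE→C adds C; BCE→AD adds A → {A, B, C, D, E}. Minimal: {E}⁺ = {D, E}; {B}⁺ = {B} — none reach the full schema.

{A}, {B, E}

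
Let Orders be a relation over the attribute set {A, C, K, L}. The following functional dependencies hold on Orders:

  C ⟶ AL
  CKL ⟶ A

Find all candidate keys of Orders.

{C, K}

Attributes C, K never appear on any right-hand side, so every candidate key must contain {C, K}.
{C, K}⁺ = {A, C, K, L}, which is all of the schema, so {C, K} is the only candidate key.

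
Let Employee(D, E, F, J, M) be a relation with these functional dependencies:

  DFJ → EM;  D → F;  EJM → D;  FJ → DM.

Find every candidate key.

Attribute J never appears on the right-hand side of any dependency, so J must belong to every candidate key.
{J}⁺ = {J}, which is not all of the schema, so we must add further attributes.
{D, J}⁺: D→F adds F; FJ→DM adds M; DFJ→EM adds E → {D, E, F, J, M}. Minimal: {J}⁺ = {J}; {D}⁺ = {D, F} — none reach the full schema.
{F, J}⁺: FJ→DM adds D, M; DFJ→EM adds E → {D, E, F, J, M}. Minimal: {J}⁺ = {J}; {F}⁺ = {F} — none reach the full schema.
{E, J, M}⁺: EJM→D adds D; D→F adds F → {D, E, F, J, M}. Minimal: {J, M}⁺ = {J, M}; {E, M}⁺ = {E, M}; {E, J}⁺ = {E, J} — none reach the full schema.

DJ; FJ; EJM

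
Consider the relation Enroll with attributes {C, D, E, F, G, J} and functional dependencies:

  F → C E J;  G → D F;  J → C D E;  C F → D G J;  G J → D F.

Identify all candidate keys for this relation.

{F}⁺: F→CEJ adds C, E, J; J→CDE adds D; CF→DGJ adds G → {C, D, E, F, G, J}.
{G}⁺: G→DF adds D, F; F→CEJ adds C, E, J → {C, D, E, F, G, J}.

F, G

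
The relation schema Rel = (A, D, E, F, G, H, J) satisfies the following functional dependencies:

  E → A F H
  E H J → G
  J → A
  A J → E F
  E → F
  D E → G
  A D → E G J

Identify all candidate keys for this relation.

Attribute D never appears on the right-hand side of any dependency, so D must belong to every candidate key.
{D}⁺ = {D}, which is not all of the schema, so we must add further attributes.
{A, D}⁺: AD→EGJ adds E, G, J; E→AFH adds F, H → {A, D, E, F, G, H, J}. Minimal: {D}⁺ = {D}; {A}⁺ = {A} — none reach the full schema.
{D, E}⁺: E→AFH adds A, F, H; DE→G adds G; AD→EGJ adds J → {A, D, E, F, G, H, J}. Minimal: {E}⁺ = {A, E, F, H}; {D}⁺ = {D} — none reach the full schema.
{D, J}⁺: J→A adds A; AJ→EF adds E, F; DE→G adds G; E→AFH adds H → {A, D, E, F, G, H, J}. Minimal: {J}⁺ = {A, E, F, G, H, J}; {D}⁺ = {D} — none reach the full schema.

(A, D); (D, E); (D, J)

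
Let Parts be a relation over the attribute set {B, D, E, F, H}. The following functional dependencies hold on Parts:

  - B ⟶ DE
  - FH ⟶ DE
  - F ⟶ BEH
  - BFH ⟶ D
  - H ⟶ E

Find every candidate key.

(F)

Attribute F never appears on the right-hand side of any dependency, so F must belong to every candidate key.
{F}⁺ = {B, D, E, F, H}, which is all of the schema, so {F} is the only candidate key.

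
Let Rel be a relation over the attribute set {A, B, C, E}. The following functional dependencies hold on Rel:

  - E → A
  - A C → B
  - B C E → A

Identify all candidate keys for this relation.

Attributes C, E never appear on any right-hand side, so every candidate key must contain {C, E}.
{C, E}⁺ = {A, B, C, E}, which is all of the schema, so {C, E} is the only candidate key.

(C, E)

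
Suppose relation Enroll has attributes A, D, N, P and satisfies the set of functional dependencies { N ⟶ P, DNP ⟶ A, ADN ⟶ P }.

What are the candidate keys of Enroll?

Attributes D, N never appear on any right-hand side, so every candidate key must contain {D, N}.
{D, N}⁺ = {A, D, N, P}, which is all of the schema, so {D, N} is the only candidate key.

{D, N}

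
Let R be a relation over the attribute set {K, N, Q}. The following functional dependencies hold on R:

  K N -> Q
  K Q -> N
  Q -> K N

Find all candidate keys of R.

{Q}⁺: Q→KN adds K, N → {K, N, Q}.
{K, N}⁺: KN→Q adds Q → {K, N, Q}. Minimal: {N}⁺ = {N}; {K}⁺ = {K} — none reach the full schema.

{Q}; {K, N}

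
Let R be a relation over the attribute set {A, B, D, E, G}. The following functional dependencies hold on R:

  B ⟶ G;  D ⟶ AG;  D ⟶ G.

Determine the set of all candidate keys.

BDE

Attributes B, D, E never appear on any right-hand side, so every candidate key must contain {B, D, E}.
{B, D, E}⁺ = {A, B, D, E, G}, which is all of the schema, so {B, D, E} is the only candidate key.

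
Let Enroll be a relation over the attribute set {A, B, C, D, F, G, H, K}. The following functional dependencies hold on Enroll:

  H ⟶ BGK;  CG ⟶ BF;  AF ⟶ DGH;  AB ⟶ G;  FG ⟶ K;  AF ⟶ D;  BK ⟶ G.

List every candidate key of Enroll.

Attributes A, C never appear on any right-hand side, so every candidate key must contain {A, C}.
{A, C}⁺ = {A, C}, which is not all of the schema, so we must add further attributes.
{A, B, C}⁺: AB→G adds G; CG→BF adds F; AF→DGH adds D, H; FG→K adds K → {A, B, C, D, F, G, H, K}.
{A, C, F}⁺: AF→DGH adds D, G, H; FG→K adds K; H→BGK adds B → {A, B, C, D, F, G, H, K}.
{A, C, G}⁺: CG→BF adds B, F; AF→DGH adds D, H; FG→K adds K → {A, B, C, D, F, G, H, K}.
{A, C, H}⁺: H→BGK adds B, G, K; CG→BF adds F; AF→DGH adds D → {A, B, C, D, F, G, H, K}.
Any other superkey contains one of these as a subset, so there are no further candidate keys.

ABC, ACF, ACG, ACH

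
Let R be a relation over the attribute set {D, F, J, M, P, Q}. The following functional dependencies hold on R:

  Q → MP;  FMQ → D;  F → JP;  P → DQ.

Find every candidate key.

(F)

Attribute F never appears on the right-hand side of any dependency, so F must belong to every candidate key.
{F}⁺ = {D, F, J, M, P, Q}, which is all of the schema, so {F} is the only candidate key.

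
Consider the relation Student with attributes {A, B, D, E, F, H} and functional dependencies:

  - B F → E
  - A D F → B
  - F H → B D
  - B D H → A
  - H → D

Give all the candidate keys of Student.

FH

Attributes F, H never appear on any right-hand side, so every candidate key must contain {F, H}.
{F, H}⁺ = {A, B, D, E, F, H}, which is all of the schema, so {F, H} is the only candidate key.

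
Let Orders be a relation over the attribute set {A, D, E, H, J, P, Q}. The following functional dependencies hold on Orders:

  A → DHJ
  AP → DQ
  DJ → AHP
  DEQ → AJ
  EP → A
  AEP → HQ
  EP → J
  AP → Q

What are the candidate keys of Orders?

{A, E}⁺: A→DHJ adds D, H, J; DJ→AHP adds P; AEP→HQ adds Q → {A, D, E, H, J, P, Q}. Minimal: {E}⁺ = {E}; {A}⁺ = {A, D, H, J, P, Q} — none reach the full schema.
{E, P}⁺: EP→A adds A; AEP→HQ adds H, Q; EP→J adds J; A→DHJ adds D → {A, D, E, H, J, P, Q}. Minimal: {P}⁺ = {P}; {E}⁺ = {E} — none reach the full schema.
{D, E, J}⁺: DJ→AHP adds A, H, P; AEP→HQ adds Q → {A, D, E, H, J, P, Q}. Minimal: {E, J}⁺ = {E, J}; {D, J}⁺ = {A, D, H, J, P, Q}; {D, E}⁺ = {D, E} — none reach the full schema.
{D, E, Q}⁺: DEQ→AJ adds A, J; A→DHJ adds H; DJ→AHP adds P → {A, D, E, H, J, P, Q}. Minimal: {E, Q}⁺ = {E, Q}; {D, Q}⁺ = {D, Q}; {D, E}⁺ = {D, E} — none reach the full schema.

AE, EP, DEJ, DEQ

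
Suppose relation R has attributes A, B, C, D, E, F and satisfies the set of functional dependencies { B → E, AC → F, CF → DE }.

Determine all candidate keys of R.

Attributes A, B, C never appear on any right-hand side, so every candidate key must contain {A, B, C}.
{A, B, C}⁺ = {A, B, C, D, E, F}, which is all of the schema, so {A, B, C} is the only candidate key.

{A, B, C}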